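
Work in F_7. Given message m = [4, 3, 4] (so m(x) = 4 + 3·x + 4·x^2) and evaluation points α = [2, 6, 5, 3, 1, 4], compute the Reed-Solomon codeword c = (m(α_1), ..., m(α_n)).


c = [5, 5, 0, 0, 4, 3]

Message polynomial: m(x) = 4 + 3·x + 4·x^2 (mod 7).
For each evaluation point α_i, compute m(α_i) mod 7:
  α_1 = 2: Horner steps 4 → 4 → 5, so m(2) = 5.
  α_2 = 6: Horner steps 4 → 6 → 5, so m(6) = 5.
  α_3 = 5: Horner steps 4 → 2 → 0, so m(5) = 0.
  α_4 = 3: Horner steps 4 → 1 → 0, so m(3) = 0.
  α_5 = 1: Horner steps 4 → 0 → 4, so m(1) = 4.
  α_6 = 4: Horner steps 4 → 5 → 3, so m(4) = 3.
Codeword c = [5, 5, 0, 0, 4, 3] ∈ F_7^6.


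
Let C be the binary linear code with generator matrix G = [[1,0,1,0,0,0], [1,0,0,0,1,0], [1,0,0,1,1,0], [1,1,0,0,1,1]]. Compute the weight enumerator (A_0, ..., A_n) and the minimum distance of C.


Weight distribution: A_0 = 1, A_1 = 1, A_2 = 4, A_3 = 4, A_4 = 3, A_5 = 3. Minimum distance d = 1.

Enumerate all 2^4 = 16 messages m ∈ F_2^4.
For each, compute codeword c = mG in F_2^6, then tally its weight.
  m = 0000 → c = 000000, weight = 0.
  m = 1000 → c = 101000, weight = 2.
  m = 0100 → c = 100010, weight = 2.
  m = 1100 → c = 001010, weight = 2.
  m = 0010 → c = 100110, weight = 3.
  m = 1010 → c = 001110, weight = 3.
  m = 0110 → c = 000100, weight = 1.
  m = 1110 → c = 101100, weight = 3.
  m = 0001 → c = 110011, weight = 4.
  m = 1001 → c = 011011, weight = 4.
  m = 0101 → c = 010001, weight = 2.
  m = 1101 → c = 111001, weight = 4.
  m = 0011 → c = 010101, weight = 3.
  m = 1011 → c = 111101, weight = 5.
  m = 0111 → c = 110111, weight = 5.
  m = 1111 → c = 011111, weight = 5.
Tally weights:
  weight 0: 1 codewords.
  weight 1: 1 codewords.
  weight 2: 4 codewords.
  weight 3: 4 codewords.
  weight 4: 3 codewords.
  weight 5: 3 codewords.
Minimum distance d = smallest w > 0 with A_w > 0 = 1.
Sanity: Σ A_w = 16 = 2^4 = 16 ✓.


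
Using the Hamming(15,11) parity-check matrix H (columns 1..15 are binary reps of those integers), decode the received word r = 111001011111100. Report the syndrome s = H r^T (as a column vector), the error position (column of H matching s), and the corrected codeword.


s = (0, 1, 1, 1)^T, error position = 7, corrected codeword c = 111001111111100

Compute s = H r^T mod 2 one row at a time:
  s_1 = 1 + 1 + 1 + 1 + 1 + 1 + 0 + 0 = 6 ≡ 0 (mod 2).
  s_2 = 0 + 0 + 1 + 0 + 1 + 1 + 0 + 0 = 3 ≡ 1 (mod 2).
  s_3 = 1 + 1 + 1 + 0 + 1 + 1 + 0 + 0 = 5 ≡ 1 (mod 2).
  s_4 = 1 + 1 + 0 + 0 + 1 + 1 + 1 + 0 = 5 ≡ 1 (mod 2).
s = (0, 1, 1, 1)^T — this equals column 7 of H (binary 0111), so error is at position 7.
Correct: flip bit 7 of r = 111001011111100 to get c = 111001111111100.


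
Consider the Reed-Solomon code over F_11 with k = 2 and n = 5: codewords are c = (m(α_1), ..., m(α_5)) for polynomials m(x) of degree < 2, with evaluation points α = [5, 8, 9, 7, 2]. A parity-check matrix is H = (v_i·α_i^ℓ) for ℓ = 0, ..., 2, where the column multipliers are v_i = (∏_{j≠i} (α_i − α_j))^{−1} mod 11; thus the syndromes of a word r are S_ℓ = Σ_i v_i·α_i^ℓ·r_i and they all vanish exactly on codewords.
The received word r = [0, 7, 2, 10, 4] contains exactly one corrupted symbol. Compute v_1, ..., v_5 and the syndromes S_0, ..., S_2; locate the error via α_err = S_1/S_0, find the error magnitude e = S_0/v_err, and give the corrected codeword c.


S = (1, 7, 5), error at position 4, error magnitude e = 9, c = [0, 7, 2, 1, 4].

Step 1: column multipliers v_i = (∏_{j≠i}(α_i − α_j))^{−1} mod 11.
  i = 1 (α = 5): (5−8)(5−9)(5−7)(5−2) = (−3)·(−4)·(−2)·3 = −72 ≡ 5, so v_1 = 5^{−1} = 9 (mod 11).
  i = 2 (α = 8): (8−5)(8−9)(8−7)(8−2) = 3·(−1)·1·6 = −18 ≡ 4, so v_2 = 4^{−1} = 3 (mod 11).
  i = 3 (α = 9): (9−5)(9−8)(9−7)(9−2) = 4·1·2·7 = 56 ≡ 1, so v_3 = 1^{−1} = 1 (mod 11).
  i = 4 (α = 7): (7−5)(7−8)(7−9)(7−2) = 2·(−1)·(−2)·5 = 20 ≡ 9, so v_4 = 9^{−1} = 5 (mod 11).
  i = 5 (α = 2): (2−5)(2−8)(2−9)(2−7) = (−3)·(−6)·(−7)·(−5) = 630 ≡ 3, so v_5 = 3^{−1} = 4 (mod 11).
  v = [9, 3, 1, 5, 4].
Step 2: syndromes of r = [0, 7, 2, 10, 4] (all sums mod 11).
  S_0 = Σ v_i r_i = 9·0 + 3·7 + 1·2 + 5·10 + 4·4 = 89 ≡ 1.
  S_1 = Σ v_i α_i r_i = 9·5·0 + 3·8·7 + 1·9·2 + 5·7·10 + 4·2·4 = 568 ≡ 7.
  α_i^2 mod 11 = [3, 9, 4, 5, 4].
  S_2 = Σ v_i α_i^2 r_i = 9·3·0 + 3·9·7 + 1·4·2 + 5·5·10 + 4·4·4 = 511 ≡ 5.
  S = (1, 7, 5) ≠ 0, so r is not a codeword (an error is present).
Step 3: locate the error. For a single error e at position i, S_ℓ = v_i·e·α_i^ℓ, so α_err = S_1/S_0.
  S_0^{−1} = 1^{−1} = 1 (mod 11), so α_err = 7·1 = 7 ≡ 7 = α_4. Error position i = 4.
  Consistency check: S_2/S_1 = 5·8 = 40 ≡ 7 = α_err ✓ (single-error assumption holds).
Step 4: error magnitude e = S_0/v_4 = S_0·∏_{j≠4}(α_4 − α_j) = 1·9 = 9 ≡ 9 (mod 11).
Step 5: correct position 4: c_4 = r_4 − e = 10 − 9 ≡ 1 (mod 11). Hence c = [0, 7, 2, 1, 4].
  Check: interpolating c through the α_i gives m(x) = 3 + 6·x (degree < 2) with m(α_i) = c_i for every i, so c is indeed a codeword.


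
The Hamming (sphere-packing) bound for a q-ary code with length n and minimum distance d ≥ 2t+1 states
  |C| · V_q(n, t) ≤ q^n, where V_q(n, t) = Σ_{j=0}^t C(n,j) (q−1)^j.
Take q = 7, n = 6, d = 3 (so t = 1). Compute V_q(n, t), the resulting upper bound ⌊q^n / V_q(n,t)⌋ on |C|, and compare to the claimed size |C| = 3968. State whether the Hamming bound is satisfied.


V_q(n, t) = 37, q^n = 117649, Hamming bound = 3179, |C| = 3968 > bound (violated).

Step 1: Compute V_q(n, t) = Σ_{j=0}^1 C(n, j) (q−1)^j.
  j = 0: C(6,0)·(6)^0 = 1·1 = 1.
  j = 1: C(6,1)·(6)^1 = 6·6 = 36.
  V_q(n, t) = 1 + 36 = 37.
Step 2: q^n = 7^6 = 117649.
Step 3: Hamming bound ⌊q^n / V_q(n,t)⌋ = ⌊117649/37⌋ = 3179.
Step 4: Compare |C| = 3968 to 3179: violated.
The claimed |C| lies above the Hamming bound, so no 7-ary code of length 6 with d ≥ 3 can have 3968 codewords.


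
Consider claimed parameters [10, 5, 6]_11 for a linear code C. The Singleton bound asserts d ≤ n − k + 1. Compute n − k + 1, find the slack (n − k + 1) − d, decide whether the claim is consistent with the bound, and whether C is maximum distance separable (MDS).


Singleton RHS = n − k + 1 = 6, slack = 0, bound satisfied, MDS.

Singleton bound: d ≤ n − k + 1.
Here n = 10, k = 5, so n − k + 1 = 6.
Given d = 6, check d ≤ 6: YES.
Slack = (n − k + 1) − d = 0.
The code is MDS (slack = 0).
Description: the claimed parameters are [10, 5, 6]_11; such a code would be MDS (meets Singleton bound).


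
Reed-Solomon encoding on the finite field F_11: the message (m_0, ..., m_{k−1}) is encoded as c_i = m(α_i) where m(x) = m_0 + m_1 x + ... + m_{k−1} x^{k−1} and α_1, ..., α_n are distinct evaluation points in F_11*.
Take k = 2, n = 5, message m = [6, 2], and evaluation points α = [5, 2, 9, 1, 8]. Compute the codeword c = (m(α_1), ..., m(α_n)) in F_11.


c = [5, 10, 2, 8, 0]

Message polynomial: m(x) = 6 + 2·x (mod 11).
For each evaluation point α_i, compute m(α_i) mod 11:
  α_1 = 5: Horner steps 2 → 5, so m(5) = 5.
  α_2 = 2: Horner steps 2 → 10, so m(2) = 10.
  α_3 = 9: Horner steps 2 → 2, so m(9) = 2.
  α_4 = 1: Horner steps 2 → 8, so m(1) = 8.
  α_5 = 8: Horner steps 2 → 0, so m(8) = 0.
Codeword c = [5, 10, 2, 8, 0] ∈ F_11^5.


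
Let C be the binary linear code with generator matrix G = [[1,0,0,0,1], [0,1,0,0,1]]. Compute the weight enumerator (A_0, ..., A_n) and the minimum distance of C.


Weight distribution: A_0 = 1, A_2 = 3. Minimum distance d = 2.

Enumerate all 2^2 = 4 messages m ∈ F_2^2.
For each, compute codeword c = mG in F_2^5, then tally its weight.
  m = 00 → c = 00000, weight = 0.
  m = 10 → c = 10001, weight = 2.
  m = 01 → c = 01001, weight = 2.
  m = 11 → c = 11000, weight = 2.
Tally weights:
  weight 0: 1 codewords.
  weight 2: 3 codewords.
Minimum distance d = smallest w > 0 with A_w > 0 = 2.
Sanity: Σ A_w = 4 = 2^2 = 4 ✓.


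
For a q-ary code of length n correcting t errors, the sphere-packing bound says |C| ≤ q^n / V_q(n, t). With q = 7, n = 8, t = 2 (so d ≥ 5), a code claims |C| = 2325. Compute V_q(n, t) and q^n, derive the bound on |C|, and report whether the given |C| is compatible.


V_q(n, t) = 1057, q^n = 5764801, Hamming bound = 5453, |C| = 2325 ≤ bound (satisfied).

Step 1: Compute V_q(n, t) = Σ_{j=0}^2 C(n, j) (q−1)^j.
  j = 0: C(8,0)·(6)^0 = 1·1 = 1.
  j = 1: C(8,1)·(6)^1 = 8·6 = 48.
  j = 2: C(8,2)·(6)^2 = 28·36 = 1008.
  V_q(n, t) = 1 + 48 + 1008 = 1057.
Step 2: q^n = 7^8 = 5764801.
Step 3: Hamming bound ⌊q^n / V_q(n,t)⌋ = ⌊5764801/1057⌋ = 5453.
Step 4: Compare |C| = 2325 to 5453: satisfied.
The claimed |C| lies below the Hamming bound.


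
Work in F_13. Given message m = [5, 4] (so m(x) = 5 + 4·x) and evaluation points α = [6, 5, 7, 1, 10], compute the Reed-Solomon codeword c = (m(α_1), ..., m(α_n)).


c = [3, 12, 7, 9, 6]

Message polynomial: m(x) = 5 + 4·x (mod 13).
For each evaluation point α_i, compute m(α_i) mod 13:
  α_1 = 6: Horner steps 4 → 3, so m(6) = 3.
  α_2 = 5: Horner steps 4 → 12, so m(5) = 12.
  α_3 = 7: Horner steps 4 → 7, so m(7) = 7.
  α_4 = 1: Horner steps 4 → 9, so m(1) = 9.
  α_5 = 10: Horner steps 4 → 6, so m(10) = 6.
Codeword c = [3, 12, 7, 9, 6] ∈ F_13^5.


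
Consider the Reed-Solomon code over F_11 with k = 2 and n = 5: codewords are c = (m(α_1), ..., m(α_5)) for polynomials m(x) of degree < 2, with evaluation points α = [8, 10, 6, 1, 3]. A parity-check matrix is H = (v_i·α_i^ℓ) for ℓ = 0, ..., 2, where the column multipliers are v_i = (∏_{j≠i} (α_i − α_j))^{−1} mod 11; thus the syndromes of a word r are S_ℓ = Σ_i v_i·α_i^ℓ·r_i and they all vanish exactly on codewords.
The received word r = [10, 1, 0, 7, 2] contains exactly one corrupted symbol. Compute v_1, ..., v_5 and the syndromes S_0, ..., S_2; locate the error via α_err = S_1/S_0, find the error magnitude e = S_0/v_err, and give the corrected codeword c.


S = (5, 7, 1), error at position 1, error magnitude e = 4, c = [6, 1, 0, 7, 2].

Step 1: column multipliers v_i = (∏_{j≠i}(α_i − α_j))^{−1} mod 11.
  i = 1 (α = 8): (8−10)(8−6)(8−1)(8−3) = (−2)·2·7·5 = −140 ≡ 3, so v_1 = 3^{−1} = 4 (mod 11).
  i = 2 (α = 10): (10−8)(10−6)(10−1)(10−3) = 2·4·9·7 = 504 ≡ 9, so v_2 = 9^{−1} = 5 (mod 11).
  i = 3 (α = 6): (6−8)(6−10)(6−1)(6−3) = (−2)·(−4)·5·3 = 120 ≡ 10, so v_3 = 10^{−1} = 10 (mod 11).
  i = 4 (α = 1): (1−8)(1−10)(1−6)(1−3) = (−7)·(−9)·(−5)·(−2) = 630 ≡ 3, so v_4 = 3^{−1} = 4 (mod 11).
  i = 5 (α = 3): (3−8)(3−10)(3−6)(3−1) = (−5)·(−7)·(−3)·2 = −210 ≡ 10, so v_5 = 10^{−1} = 10 (mod 11).
  v = [4, 5, 10, 4, 10].
Step 2: syndromes of r = [10, 1, 0, 7, 2] (all sums mod 11).
  S_0 = Σ v_i r_i = 4·10 + 5·1 + 10·0 + 4·7 + 10·2 = 93 ≡ 5.
  S_1 = Σ v_i α_i r_i = 4·8·10 + 5·10·1 + 10·6·0 + 4·1·7 + 10·3·2 = 458 ≡ 7.
  α_i^2 mod 11 = [9, 1, 3, 1, 9].
  S_2 = Σ v_i α_i^2 r_i = 4·9·10 + 5·1·1 + 10·3·0 + 4·1·7 + 10·9·2 = 573 ≡ 1.
  S = (5, 7, 1) ≠ 0, so r is not a codeword (an error is present).
Step 3: locate the error. For a single error e at position i, S_ℓ = v_i·e·α_i^ℓ, so α_err = S_1/S_0.
  S_0^{−1} = 5^{−1} = 9 (mod 11), so α_err = 7·9 = 63 ≡ 8 = α_1. Error position i = 1.
  Consistency check: S_2/S_1 = 1·8 = 8 ≡ 8 = α_err ✓ (single-error assumption holds).
Step 4: error magnitude e = S_0/v_1 = S_0·∏_{j≠1}(α_1 − α_j) = 5·3 = 15 ≡ 4 (mod 11).
Step 5: correct position 1: c_1 = r_1 − e = 10 − 4 ≡ 6 (mod 11). Hence c = [6, 1, 0, 7, 2].
  Check: interpolating c through the α_i gives m(x) = 4 + 3·x (degree < 2) with m(α_i) = c_i for every i, so c is indeed a codeword.


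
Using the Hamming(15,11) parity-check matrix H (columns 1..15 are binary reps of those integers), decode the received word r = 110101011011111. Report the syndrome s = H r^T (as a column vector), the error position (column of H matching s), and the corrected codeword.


s = (1, 0, 1, 1)^T, error position = 11, corrected codeword c = 110101011001111

Compute s = H r^T mod 2 one row at a time:
  s_1 = 1 + 1 + 0 + 1 + 1 + 1 + 1 + 1 = 7 ≡ 1 (mod 2).
  s_2 = 1 + 0 + 1 + 0 + 1 + 1 + 1 + 1 = 6 ≡ 0 (mod 2).
  s_3 = 1 + 0 + 1 + 0 + 0 + 1 + 1 + 1 = 5 ≡ 1 (mod 2).
  s_4 = 1 + 0 + 0 + 0 + 1 + 1 + 1 + 1 = 5 ≡ 1 (mod 2).
s = (1, 0, 1, 1)^T — this equals column 11 of H (binary 1011), so error is at position 11.
Correct: flip bit 11 of r = 110101011011111 to get c = 110101011001111.


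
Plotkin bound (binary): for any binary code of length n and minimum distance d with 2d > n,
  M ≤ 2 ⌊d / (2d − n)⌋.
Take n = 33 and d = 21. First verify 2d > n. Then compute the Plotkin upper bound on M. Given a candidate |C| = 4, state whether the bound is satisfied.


Plotkin bound M ≤ 4; given |C| = 4 ≤ bound (satisfied).

Check applicability: 2d = 42, n = 33.
2d − n = 9 > 0, so Plotkin applies.
Compute d/(2d−n) = 21/9 ≈ 2.3333.
⌊d/(2d−n)⌋ = 2.
Plotkin bound: M ≤ 2·2 = 4.
Given |C| = 4, check: satisfied.
This |C| is at the Plotkin bound.


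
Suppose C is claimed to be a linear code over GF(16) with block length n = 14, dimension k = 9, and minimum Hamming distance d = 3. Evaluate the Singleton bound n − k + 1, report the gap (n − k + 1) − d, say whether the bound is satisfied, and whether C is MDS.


Singleton RHS = n − k + 1 = 6, slack = 3, bound satisfied, not MDS.

Singleton bound: d ≤ n − k + 1.
Here n = 14, k = 9, so n − k + 1 = 6.
Given d = 3, check d ≤ 6: YES.
Slack = (n − k + 1) − d = 3.
The code is NOT MDS (slack = 3 > 0).
Description: the claimed parameters are [14, 9, 3]_16; such a code would be non-MDS.


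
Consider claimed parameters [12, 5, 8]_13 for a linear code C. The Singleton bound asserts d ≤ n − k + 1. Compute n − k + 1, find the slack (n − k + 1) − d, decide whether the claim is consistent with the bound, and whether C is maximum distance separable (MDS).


Singleton RHS = n − k + 1 = 8, slack = 0, bound satisfied, MDS.

Singleton bound: d ≤ n − k + 1.
Here n = 12, k = 5, so n − k + 1 = 8.
Given d = 8, check d ≤ 8: YES.
Slack = (n − k + 1) − d = 0.
The code is MDS (slack = 0).
Description: the claimed parameters are [12, 5, 8]_13; such a code would be MDS (meets Singleton bound).


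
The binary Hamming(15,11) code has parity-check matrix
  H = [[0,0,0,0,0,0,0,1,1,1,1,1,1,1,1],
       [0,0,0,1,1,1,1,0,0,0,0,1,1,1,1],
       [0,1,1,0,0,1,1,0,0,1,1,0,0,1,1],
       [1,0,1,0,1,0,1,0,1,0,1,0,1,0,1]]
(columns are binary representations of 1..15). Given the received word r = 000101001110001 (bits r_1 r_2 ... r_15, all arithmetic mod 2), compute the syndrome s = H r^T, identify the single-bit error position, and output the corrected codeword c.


s = (0, 1, 0, 1)^T, error position = 5, corrected codeword c = 000111001110001

Compute s = H r^T mod 2 one row at a time:
  s_1 = 0 + 1 + 1 + 1 + 0 + 0 + 0 + 1 = 4 ≡ 0 (mod 2).
  s_2 = 1 + 0 + 1 + 0 + 0 + 0 + 0 + 1 = 3 ≡ 1 (mod 2).
  s_3 = 0 + 0 + 1 + 0 + 1 + 1 + 0 + 1 = 4 ≡ 0 (mod 2).
  s_4 = 0 + 0 + 0 + 0 + 1 + 1 + 0 + 1 = 3 ≡ 1 (mod 2).
s = (0, 1, 0, 1)^T — this equals column 5 of H (binary 0101), so error is at position 5.
Correct: flip bit 5 of r = 000101001110001 to get c = 000111001110001.


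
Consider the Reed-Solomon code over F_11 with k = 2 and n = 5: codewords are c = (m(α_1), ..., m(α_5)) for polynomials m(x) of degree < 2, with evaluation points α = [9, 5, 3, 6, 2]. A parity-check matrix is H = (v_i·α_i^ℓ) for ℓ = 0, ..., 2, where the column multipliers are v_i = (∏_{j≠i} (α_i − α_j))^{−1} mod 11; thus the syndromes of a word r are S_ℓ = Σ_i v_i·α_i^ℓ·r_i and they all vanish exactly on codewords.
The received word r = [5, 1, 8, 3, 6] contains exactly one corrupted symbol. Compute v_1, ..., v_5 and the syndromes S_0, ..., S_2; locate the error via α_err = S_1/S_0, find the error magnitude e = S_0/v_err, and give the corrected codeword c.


S = (2, 7, 8), error at position 1, error magnitude e = 7, c = [9, 1, 8, 3, 6].

Step 1: column multipliers v_i = (∏_{j≠i}(α_i − α_j))^{−1} mod 11.
  i = 1 (α = 9): (9−5)(9−3)(9−6)(9−2) = 4·6·3·7 = 504 ≡ 9, so v_1 = 9^{−1} = 5 (mod 11).
  i = 2 (α = 5): (5−9)(5−3)(5−6)(5−2) = (−4)·2·(−1)·3 = 24 ≡ 2, so v_2 = 2^{−1} = 6 (mod 11).
  i = 3 (α = 3): (3−9)(3−5)(3−6)(3−2) = (−6)·(−2)·(−3)·1 = −36 ≡ 8, so v_3 = 8^{−1} = 7 (mod 11).
  i = 4 (α = 6): (6−9)(6−5)(6−3)(6−2) = (−3)·1·3·4 = −36 ≡ 8, so v_4 = 8^{−1} = 7 (mod 11).
  i = 5 (α = 2): (2−9)(2−5)(2−3)(2−6) = (−7)·(−3)·(−1)·(−4) = 84 ≡ 7, so v_5 = 7^{−1} = 8 (mod 11).
  v = [5, 6, 7, 7, 8].
Step 2: syndromes of r = [5, 1, 8, 3, 6] (all sums mod 11).
  S_0 = Σ v_i r_i = 5·5 + 6·1 + 7·8 + 7·3 + 8·6 = 156 ≡ 2.
  S_1 = Σ v_i α_i r_i = 5·9·5 + 6·5·1 + 7·3·8 + 7·6·3 + 8·2·6 = 645 ≡ 7.
  α_i^2 mod 11 = [4, 3, 9, 3, 4].
  S_2 = Σ v_i α_i^2 r_i = 5·4·5 + 6·3·1 + 7·9·8 + 7·3·3 + 8·4·6 = 877 ≡ 8.
  S = (2, 7, 8) ≠ 0, so r is not a codeword (an error is present).
Step 3: locate the error. For a single error e at position i, S_ℓ = v_i·e·α_i^ℓ, so α_err = S_1/S_0.
  S_0^{−1} = 2^{−1} = 6 (mod 11), so α_err = 7·6 = 42 ≡ 9 = α_1. Error position i = 1.
  Consistency check: S_2/S_1 = 8·8 = 64 ≡ 9 = α_err ✓ (single-error assumption holds).
Step 4: error magnitude e = S_0/v_1 = S_0·∏_{j≠1}(α_1 − α_j) = 2·9 = 18 ≡ 7 (mod 11).
Step 5: correct position 1: c_1 = r_1 − e = 5 − 7 ≡ 9 (mod 11). Hence c = [9, 1, 8, 3, 6].
  Check: interpolating c through the α_i gives m(x) = 2 + 2·x (degree < 2) with m(α_i) = c_i for every i, so c is indeed a codeword.


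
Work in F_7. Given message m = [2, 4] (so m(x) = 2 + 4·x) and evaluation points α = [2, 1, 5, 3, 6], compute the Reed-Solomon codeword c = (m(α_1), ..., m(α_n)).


c = [3, 6, 1, 0, 5]

Message polynomial: m(x) = 2 + 4·x (mod 7).
For each evaluation point α_i, compute m(α_i) mod 7:
  α_1 = 2: Horner steps 4 → 3, so m(2) = 3.
  α_2 = 1: Horner steps 4 → 6, so m(1) = 6.
  α_3 = 5: Horner steps 4 → 1, so m(5) = 1.
  α_4 = 3: Horner steps 4 → 0, so m(3) = 0.
  α_5 = 6: Horner steps 4 → 5, so m(6) = 5.
Codeword c = [3, 6, 1, 0, 5] ∈ F_7^5.


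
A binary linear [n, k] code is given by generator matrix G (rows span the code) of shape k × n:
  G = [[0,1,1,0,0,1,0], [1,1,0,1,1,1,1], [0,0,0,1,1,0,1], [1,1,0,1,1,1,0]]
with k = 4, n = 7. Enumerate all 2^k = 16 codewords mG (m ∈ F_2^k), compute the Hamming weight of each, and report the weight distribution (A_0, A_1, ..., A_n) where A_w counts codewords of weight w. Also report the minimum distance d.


Weight distribution: A_0 = 1, A_1 = 1, A_2 = 2, A_3 = 4, A_4 = 3, A_5 = 3, A_6 = 2. Minimum distance d = 1.

Enumerate all 2^4 = 16 messages m ∈ F_2^4.
For each, compute codeword c = mG in F_2^7, then tally its weight.
  m = 0000 → c = 0000000, weight = 0.
  m = 1000 → c = 0110010, weight = 3.
  m = 0100 → c = 1101111, weight = 6.
  m = 1100 → c = 1011101, weight = 5.
  m = 0010 → c = 0001101, weight = 3.
  m = 1010 → c = 0111111, weight = 6.
  m = 0110 → c = 1100010, weight = 3.
  m = 1110 → c = 1010000, weight = 2.
  m = 0001 → c = 1101110, weight = 5.
  m = 1001 → c = 1011100, weight = 4.
  m = 0101 → c = 0000001, weight = 1.
  m = 1101 → c = 0110011, weight = 4.
  m = 0011 → c = 1100011, weight = 4.
  m = 1011 → c = 1010001, weight = 3.
  m = 0111 → c = 0001100, weight = 2.
  m = 1111 → c = 0111110, weight = 5.
Tally weights:
  weight 0: 1 codewords.
  weight 1: 1 codewords.
  weight 2: 2 codewords.
  weight 3: 4 codewords.
  weight 4: 3 codewords.
  weight 5: 3 codewords.
  weight 6: 2 codewords.
Minimum distance d = smallest w > 0 with A_w > 0 = 1.
Sanity: Σ A_w = 16 = 2^4 = 16 ✓.


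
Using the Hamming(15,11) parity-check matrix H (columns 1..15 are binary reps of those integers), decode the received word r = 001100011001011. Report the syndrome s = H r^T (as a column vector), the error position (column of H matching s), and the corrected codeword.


s = (1, 0, 1, 1)^T, error position = 11, corrected codeword c = 001100011011011

Compute s = H r^T mod 2 one row at a time:
  s_1 = 1 + 1 + 0 + 0 + 1 + 0 + 1 + 1 = 5 ≡ 1 (mod 2).
  s_2 = 1 + 0 + 0 + 0 + 1 + 0 + 1 + 1 = 4 ≡ 0 (mod 2).
  s_3 = 0 + 1 + 0 + 0 + 0 + 0 + 1 + 1 = 3 ≡ 1 (mod 2).
  s_4 = 0 + 1 + 0 + 0 + 1 + 0 + 0 + 1 = 3 ≡ 1 (mod 2).
s = (1, 0, 1, 1)^T — this equals column 11 of H (binary 1011), so error is at position 11.
Correct: flip bit 11 of r = 001100011001011 to get c = 001100011011011.


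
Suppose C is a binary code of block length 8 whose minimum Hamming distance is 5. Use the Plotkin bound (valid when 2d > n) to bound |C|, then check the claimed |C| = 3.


Plotkin bound M ≤ 4; given |C| = 3 ≤ bound (satisfied).

Check applicability: 2d = 10, n = 8.
2d − n = 2 > 0, so Plotkin applies.
Compute d/(2d−n) = 5/2 ≈ 2.5000.
⌊d/(2d−n)⌋ = 2.
Plotkin bound: M ≤ 2·2 = 4.
Given |C| = 3, check: satisfied.
This |C| is below the Plotkin bound.


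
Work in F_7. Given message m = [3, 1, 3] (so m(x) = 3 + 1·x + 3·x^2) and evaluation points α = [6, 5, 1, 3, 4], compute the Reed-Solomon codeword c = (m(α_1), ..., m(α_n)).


c = [5, 6, 0, 5, 6]

Message polynomial: m(x) = 3 + 1·x + 3·x^2 (mod 7).
For each evaluation point α_i, compute m(α_i) mod 7:
  α_1 = 6: Horner steps 3 → 5 → 5, so m(6) = 5.
  α_2 = 5: Horner steps 3 → 2 → 6, so m(5) = 6.
  α_3 = 1: Horner steps 3 → 4 → 0, so m(1) = 0.
  α_4 = 3: Horner steps 3 → 3 → 5, so m(3) = 5.
  α_5 = 4: Horner steps 3 → 6 → 6, so m(4) = 6.
Codeword c = [5, 6, 0, 5, 6] ∈ F_7^5.


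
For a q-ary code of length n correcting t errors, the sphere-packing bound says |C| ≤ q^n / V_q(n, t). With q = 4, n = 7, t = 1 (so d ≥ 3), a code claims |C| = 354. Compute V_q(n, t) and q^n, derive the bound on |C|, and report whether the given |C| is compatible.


V_q(n, t) = 22, q^n = 16384, Hamming bound = 744, |C| = 354 ≤ bound (satisfied).

Step 1: Compute V_q(n, t) = Σ_{j=0}^1 C(n, j) (q−1)^j.
  j = 0: C(7,0)·(3)^0 = 1·1 = 1.
  j = 1: C(7,1)·(3)^1 = 7·3 = 21.
  V_q(n, t) = 1 + 21 = 22.
Step 2: q^n = 4^7 = 16384.
Step 3: Hamming bound ⌊q^n / V_q(n,t)⌋ = ⌊16384/22⌋ = 744.
Step 4: Compare |C| = 354 to 744: satisfied.
The claimed |C| lies below the Hamming bound.


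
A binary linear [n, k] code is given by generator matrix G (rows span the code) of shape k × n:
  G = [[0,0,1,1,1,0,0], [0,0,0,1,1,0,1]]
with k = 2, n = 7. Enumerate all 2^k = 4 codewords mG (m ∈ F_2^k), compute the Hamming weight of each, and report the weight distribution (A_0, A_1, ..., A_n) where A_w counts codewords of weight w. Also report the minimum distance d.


Weight distribution: A_0 = 1, A_2 = 1, A_3 = 2. Minimum distance d = 2.

Enumerate all 2^2 = 4 messages m ∈ F_2^2.
For each, compute codeword c = mG in F_2^7, then tally its weight.
  m = 00 → c = 0000000, weight = 0.
  m = 10 → c = 0011100, weight = 3.
  m = 01 → c = 0001101, weight = 3.
  m = 11 → c = 0010001, weight = 2.
Tally weights:
  weight 0: 1 codewords.
  weight 2: 1 codewords.
  weight 3: 2 codewords.
Minimum distance d = smallest w > 0 with A_w > 0 = 2.
Sanity: Σ A_w = 4 = 2^2 = 4 ✓.


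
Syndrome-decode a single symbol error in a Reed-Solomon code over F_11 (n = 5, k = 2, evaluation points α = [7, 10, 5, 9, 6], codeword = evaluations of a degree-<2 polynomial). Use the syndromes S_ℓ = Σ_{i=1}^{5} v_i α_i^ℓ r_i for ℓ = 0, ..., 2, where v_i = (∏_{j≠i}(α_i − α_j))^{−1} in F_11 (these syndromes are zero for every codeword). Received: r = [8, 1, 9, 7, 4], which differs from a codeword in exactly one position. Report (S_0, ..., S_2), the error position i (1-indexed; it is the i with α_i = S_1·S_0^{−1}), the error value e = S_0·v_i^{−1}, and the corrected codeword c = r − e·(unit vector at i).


S = (10, 5, 8), error at position 5, error magnitude e = 1, c = [8, 1, 9, 7, 3].

Step 1: column multipliers v_i = (∏_{j≠i}(α_i − α_j))^{−1} mod 11.
  i = 1 (α = 7): (7−10)(7−5)(7−9)(7−6) = (−3)·2·(−2)·1 = 12 ≡ 1, so v_1 = 1^{−1} = 1 (mod 11).
  i = 2 (α = 10): (10−7)(10−5)(10−9)(10−6) = 3·5·1·4 = 60 ≡ 5, so v_2 = 5^{−1} = 9 (mod 11).
  i = 3 (α = 5): (5−7)(5−10)(5−9)(5−6) = (−2)·(−5)·(−4)·(−1) = 40 ≡ 7, so v_3 = 7^{−1} = 8 (mod 11).
  i = 4 (α = 9): (9−7)(9−10)(9−5)(9−6) = 2·(−1)·4·3 = −24 ≡ 9, so v_4 = 9^{−1} = 5 (mod 11).
  i = 5 (α = 6): (6−7)(6−10)(6−5)(6−9) = (−1)·(−4)·1·(−3) = −12 ≡ 10, so v_5 = 10^{−1} = 10 (mod 11).
  v = [1, 9, 8, 5, 10].
Step 2: syndromes of r = [8, 1, 9, 7, 4] (all sums mod 11).
  S_0 = Σ v_i r_i = 1·8 + 9·1 + 8·9 + 5·7 + 10·4 = 164 ≡ 10.
  S_1 = Σ v_i α_i r_i = 1·7·8 + 9·10·1 + 8·5·9 + 5·9·7 + 10·6·4 = 1061 ≡ 5.
  α_i^2 mod 11 = [5, 1, 3, 4, 3].
  S_2 = Σ v_i α_i^2 r_i = 1·5·8 + 9·1·1 + 8·3·9 + 5·4·7 + 10·3·4 = 525 ≡ 8.
  S = (10, 5, 8) ≠ 0, so r is not a codeword (an error is present).
Step 3: locate the error. For a single error e at position i, S_ℓ = v_i·e·α_i^ℓ, so α_err = S_1/S_0.
  S_0^{−1} = 10^{−1} = 10 (mod 11), so α_err = 5·10 = 50 ≡ 6 = α_5. Error position i = 5.
  Consistency check: S_2/S_1 = 8·9 = 72 ≡ 6 = α_err ✓ (single-error assumption holds).
Step 4: error magnitude e = S_0/v_5 = S_0·∏_{j≠5}(α_5 − α_j) = 10·10 = 100 ≡ 1 (mod 11).
Step 5: correct position 5: c_5 = r_5 − e = 4 − 1 ≡ 3 (mod 11). Hence c = [8, 1, 9, 7, 3].
  Check: interpolating c through the α_i gives m(x) = 6 + 5·x (degree < 2) with m(α_i) = c_i for every i, so c is indeed a codeword.


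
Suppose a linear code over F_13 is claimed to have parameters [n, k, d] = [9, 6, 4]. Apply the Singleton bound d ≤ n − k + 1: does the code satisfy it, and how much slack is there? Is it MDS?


Singleton RHS = n − k + 1 = 4, slack = 0, bound satisfied, MDS.

Singleton bound: d ≤ n − k + 1.
Here n = 9, k = 6, so n − k + 1 = 4.
Given d = 4, check d ≤ 4: YES.
Slack = (n − k + 1) − d = 0.
The code is MDS (slack = 0).
Description: the claimed parameters are [9, 6, 4]_13; such a code would be MDS (meets Singleton bound).


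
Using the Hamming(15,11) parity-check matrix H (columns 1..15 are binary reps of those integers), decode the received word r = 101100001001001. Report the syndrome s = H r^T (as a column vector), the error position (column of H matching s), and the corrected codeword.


s = (1, 1, 0, 0)^T, error position = 12, corrected codeword c = 101100001000001

Compute s = H r^T mod 2 one row at a time:
  s_1 = 0 + 1 + 0 + 0 + 1 + 0 + 0 + 1 = 3 ≡ 1 (mod 2).
  s_2 = 1 + 0 + 0 + 0 + 1 + 0 + 0 + 1 = 3 ≡ 1 (mod 2).
  s_3 = 0 + 1 + 0 + 0 + 0 + 0 + 0 + 1 = 2 ≡ 0 (mod 2).
  s_4 = 1 + 1 + 0 + 0 + 1 + 0 + 0 + 1 = 4 ≡ 0 (mod 2).
s = (1, 1, 0, 0)^T — this equals column 12 of H (binary 1100), so error is at position 12.
Correct: flip bit 12 of r = 101100001001001 to get c = 101100001000001.


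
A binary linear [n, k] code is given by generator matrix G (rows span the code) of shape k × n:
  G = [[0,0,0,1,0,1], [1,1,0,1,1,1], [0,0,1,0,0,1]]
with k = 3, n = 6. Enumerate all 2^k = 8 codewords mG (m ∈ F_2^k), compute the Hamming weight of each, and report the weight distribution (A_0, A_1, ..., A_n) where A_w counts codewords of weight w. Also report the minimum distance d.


Weight distribution: A_0 = 1, A_2 = 3, A_3 = 1, A_5 = 3. Minimum distance d = 2.

Enumerate all 2^3 = 8 messages m ∈ F_2^3.
For each, compute codeword c = mG in F_2^6, then tally its weight.
  m = 000 → c = 000000, weight = 0.
  m = 100 → c = 000101, weight = 2.
  m = 010 → c = 110111, weight = 5.
  m = 110 → c = 110010, weight = 3.
  m = 001 → c = 001001, weight = 2.
  m = 101 → c = 001100, weight = 2.
  m = 011 → c = 111110, weight = 5.
  m = 111 → c = 111011, weight = 5.
Tally weights:
  weight 0: 1 codewords.
  weight 2: 3 codewords.
  weight 3: 1 codewords.
  weight 5: 3 codewords.
Minimum distance d = smallest w > 0 with A_w > 0 = 2.
Sanity: Σ A_w = 8 = 2^3 = 8 ✓.


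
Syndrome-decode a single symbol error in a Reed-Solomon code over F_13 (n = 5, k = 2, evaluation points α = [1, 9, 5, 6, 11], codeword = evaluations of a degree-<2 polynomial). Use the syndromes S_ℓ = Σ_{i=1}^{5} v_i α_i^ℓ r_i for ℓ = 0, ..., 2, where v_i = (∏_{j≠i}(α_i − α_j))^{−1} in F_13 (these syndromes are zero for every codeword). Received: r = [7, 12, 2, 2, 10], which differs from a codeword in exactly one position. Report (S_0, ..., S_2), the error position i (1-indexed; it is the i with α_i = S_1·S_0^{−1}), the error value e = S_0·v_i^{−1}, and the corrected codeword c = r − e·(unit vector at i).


S = (8, 1, 5), error at position 3, error magnitude e = 12, c = [7, 12, 3, 2, 10].

Step 1: column multipliers v_i = (∏_{j≠i}(α_i − α_j))^{−1} mod 13.
  i = 1 (α = 1): (1−9)(1−5)(1−6)(1−11) = (−8)·(−4)·(−5)·(−10) = 1600 ≡ 1, so v_1 = 1^{−1} = 1 (mod 13).
  i = 2 (α = 9): (9−1)(9−5)(9−6)(9−11) = 8·4·3·(−2) = −192 ≡ 3, so v_2 = 3^{−1} = 9 (mod 13).
  i = 3 (α = 5): (5−1)(5−9)(5−6)(5−11) = 4·(−4)·(−1)·(−6) = −96 ≡ 8, so v_3 = 8^{−1} = 5 (mod 13).
  i = 4 (α = 6): (6−1)(6−9)(6−5)(6−11) = 5·(−3)·1·(−5) = 75 ≡ 10, so v_4 = 10^{−1} = 4 (mod 13).
  i = 5 (α = 11): (11−1)(11−9)(11−5)(11−6) = 10·2·6·5 = 600 ≡ 2, so v_5 = 2^{−1} = 7 (mod 13).
  v = [1, 9, 5, 4, 7].
Step 2: syndromes of r = [7, 12, 2, 2, 10] (all sums mod 13).
  S_0 = Σ v_i r_i = 1·7 + 9·12 + 5·2 + 4·2 + 7·10 = 203 ≡ 8.
  S_1 = Σ v_i α_i r_i = 1·1·7 + 9·9·12 + 5·5·2 + 4·6·2 + 7·11·10 = 1847 ≡ 1.
  α_i^2 mod 13 = [1, 3, 12, 10, 4].
  S_2 = Σ v_i α_i^2 r_i = 1·1·7 + 9·3·12 + 5·12·2 + 4·10·2 + 7·4·10 = 811 ≡ 5.
  S = (8, 1, 5) ≠ 0, so r is not a codeword (an error is present).
Step 3: locate the error. For a single error e at position i, S_ℓ = v_i·e·α_i^ℓ, so α_err = S_1/S_0.
  S_0^{−1} = 8^{−1} = 5 (mod 13), so α_err = 1·5 = 5 ≡ 5 = α_3. Error position i = 3.
  Consistency check: S_2/S_1 = 5·1 = 5 ≡ 5 = α_err ✓ (single-error assumption holds).
Step 4: error magnitude e = S_0/v_3 = S_0·∏_{j≠3}(α_3 − α_j) = 8·8 = 64 ≡ 12 (mod 13).
Step 5: correct position 3: c_3 = r_3 − e = 2 − 12 ≡ 3 (mod 13). Hence c = [7, 12, 3, 2, 10].
  Check: interpolating c through the α_i gives m(x) = 8 + 12·x (degree < 2) with m(α_i) = c_i for every i, so c is indeed a codeword.


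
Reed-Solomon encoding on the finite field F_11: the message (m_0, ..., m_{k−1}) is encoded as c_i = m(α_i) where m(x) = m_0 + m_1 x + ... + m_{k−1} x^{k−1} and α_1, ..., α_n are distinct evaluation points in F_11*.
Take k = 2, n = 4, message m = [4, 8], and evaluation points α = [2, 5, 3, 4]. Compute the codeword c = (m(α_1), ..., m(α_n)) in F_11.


c = [9, 0, 6, 3]

Message polynomial: m(x) = 4 + 8·x (mod 11).
For each evaluation point α_i, compute m(α_i) mod 11:
  α_1 = 2: Horner steps 8 → 9, so m(2) = 9.
  α_2 = 5: Horner steps 8 → 0, so m(5) = 0.
  α_3 = 3: Horner steps 8 → 6, so m(3) = 6.
  α_4 = 4: Horner steps 8 → 3, so m(4) = 3.
Codeword c = [9, 0, 6, 3] ∈ F_11^4.


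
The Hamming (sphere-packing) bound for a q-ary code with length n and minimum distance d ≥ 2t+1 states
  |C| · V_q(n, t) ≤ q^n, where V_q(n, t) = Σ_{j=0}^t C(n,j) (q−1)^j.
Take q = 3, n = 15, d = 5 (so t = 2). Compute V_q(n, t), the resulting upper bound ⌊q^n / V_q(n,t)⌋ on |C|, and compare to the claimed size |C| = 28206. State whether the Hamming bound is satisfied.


V_q(n, t) = 451, q^n = 14348907, Hamming bound = 31815, |C| = 28206 ≤ bound (satisfied).

Step 1: Compute V_q(n, t) = Σ_{j=0}^2 C(n, j) (q−1)^j.
  j = 0: C(15,0)·(2)^0 = 1·1 = 1.
  j = 1: C(15,1)·(2)^1 = 15·2 = 30.
  j = 2: C(15,2)·(2)^2 = 105·4 = 420.
  V_q(n, t) = 1 + 30 + 420 = 451.
Step 2: q^n = 3^15 = 14348907.
Step 3: Hamming bound ⌊q^n / V_q(n,t)⌋ = ⌊14348907/451⌋ = 31815.
Step 4: Compare |C| = 28206 to 31815: satisfied.
The claimed |C| lies below the Hamming bound.


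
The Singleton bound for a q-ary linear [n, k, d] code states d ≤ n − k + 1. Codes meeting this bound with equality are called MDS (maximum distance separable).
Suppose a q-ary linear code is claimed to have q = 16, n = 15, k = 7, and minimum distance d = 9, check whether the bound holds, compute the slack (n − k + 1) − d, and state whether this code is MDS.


Singleton RHS = n − k + 1 = 9, slack = 0, bound satisfied, MDS.

Singleton bound: d ≤ n − k + 1.
Here n = 15, k = 7, so n − k + 1 = 9.
Given d = 9, check d ≤ 9: YES.
Slack = (n − k + 1) − d = 0.
The code is MDS (slack = 0).
Description: the claimed parameters are [15, 7, 9]_16; such a code would be MDS (meets Singleton bound).


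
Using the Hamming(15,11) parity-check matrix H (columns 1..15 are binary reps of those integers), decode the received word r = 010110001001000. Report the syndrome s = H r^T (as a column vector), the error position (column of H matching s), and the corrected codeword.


s = (0, 1, 1, 0)^T, error position = 6, corrected codeword c = 010111001001000

Compute s = H r^T mod 2 one row at a time:
  s_1 = 0 + 1 + 0 + 0 + 1 + 0 + 0 + 0 = 2 ≡ 0 (mod 2).
  s_2 = 1 + 1 + 0 + 0 + 1 + 0 + 0 + 0 = 3 ≡ 1 (mod 2).
  s_3 = 1 + 0 + 0 + 0 + 0 + 0 + 0 + 0 = 1 ≡ 1 (mod 2).
  s_4 = 0 + 0 + 1 + 0 + 1 + 0 + 0 + 0 = 2 ≡ 0 (mod 2).
s = (0, 1, 1, 0)^T — this equals column 6 of H (binary 0110), so error is at position 6.
Correct: flip bit 6 of r = 010110001001000 to get c = 010111001001000.


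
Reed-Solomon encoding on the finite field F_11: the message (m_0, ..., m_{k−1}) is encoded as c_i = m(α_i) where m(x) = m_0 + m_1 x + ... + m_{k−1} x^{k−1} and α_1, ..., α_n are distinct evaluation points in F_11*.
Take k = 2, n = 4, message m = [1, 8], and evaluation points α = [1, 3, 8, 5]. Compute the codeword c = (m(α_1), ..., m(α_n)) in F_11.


c = [9, 3, 10, 8]

Message polynomial: m(x) = 1 + 8·x (mod 11).
For each evaluation point α_i, compute m(α_i) mod 11:
  α_1 = 1: Horner steps 8 → 9, so m(1) = 9.
  α_2 = 3: Horner steps 8 → 3, so m(3) = 3.
  α_3 = 8: Horner steps 8 → 10, so m(8) = 10.
  α_4 = 5: Horner steps 8 → 8, so m(5) = 8.
Codeword c = [9, 3, 10, 8] ∈ F_11^4.


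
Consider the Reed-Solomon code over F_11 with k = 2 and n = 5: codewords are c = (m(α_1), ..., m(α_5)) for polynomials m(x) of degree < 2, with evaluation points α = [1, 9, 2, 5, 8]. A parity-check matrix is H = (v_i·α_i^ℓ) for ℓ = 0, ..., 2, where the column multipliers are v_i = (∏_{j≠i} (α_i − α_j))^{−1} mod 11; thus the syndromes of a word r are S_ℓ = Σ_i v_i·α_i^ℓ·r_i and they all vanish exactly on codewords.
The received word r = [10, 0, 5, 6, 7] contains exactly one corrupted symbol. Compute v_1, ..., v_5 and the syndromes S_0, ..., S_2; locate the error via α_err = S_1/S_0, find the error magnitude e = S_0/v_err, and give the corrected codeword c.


S = (5, 5, 5), error at position 1, error magnitude e = 9, c = [1, 0, 5, 6, 7].

Step 1: column multipliers v_i = (∏_{j≠i}(α_i − α_j))^{−1} mod 11.
  i = 1 (α = 1): (1−9)(1−2)(1−5)(1−8) = (−8)·(−1)·(−4)·(−7) = 224 ≡ 4, so v_1 = 4^{−1} = 3 (mod 11).
  i = 2 (α = 9): (9−1)(9−2)(9−5)(9−8) = 8·7·4·1 = 224 ≡ 4, so v_2 = 4^{−1} = 3 (mod 11).
  i = 3 (α = 2): (2−1)(2−9)(2−5)(2−8) = 1·(−7)·(−3)·(−6) = −126 ≡ 6, so v_3 = 6^{−1} = 2 (mod 11).
  i = 4 (α = 5): (5−1)(5−9)(5−2)(5−8) = 4·(−4)·3·(−3) = 144 ≡ 1, so v_4 = 1^{−1} = 1 (mod 11).
  i = 5 (α = 8): (8−1)(8−9)(8−2)(8−5) = 7·(−1)·6·3 = −126 ≡ 6, so v_5 = 6^{−1} = 2 (mod 11).
  v = [3, 3, 2, 1, 2].
Step 2: syndromes of r = [10, 0, 5, 6, 7] (all sums mod 11).
  S_0 = Σ v_i r_i = 3·10 + 3·0 + 2·5 + 1·6 + 2·7 = 60 ≡ 5.
  S_1 = Σ v_i α_i r_i = 3·1·10 + 3·9·0 + 2·2·5 + 1·5·6 + 2·8·7 = 192 ≡ 5.
  α_i^2 mod 11 = [1, 4, 4, 3, 9].
  S_2 = Σ v_i α_i^2 r_i = 3·1·10 + 3·4·0 + 2·4·5 + 1·3·6 + 2·9·7 = 214 ≡ 5.
  S = (5, 5, 5) ≠ 0, so r is not a codeword (an error is present).
Step 3: locate the error. For a single error e at position i, S_ℓ = v_i·e·α_i^ℓ, so α_err = S_1/S_0.
  S_0^{−1} = 5^{−1} = 9 (mod 11), so α_err = 5·9 = 45 ≡ 1 = α_1. Error position i = 1.
  Consistency check: S_2/S_1 = 5·9 = 45 ≡ 1 = α_err ✓ (single-error assumption holds).
Step 4: error magnitude e = S_0/v_1 = S_0·∏_{j≠1}(α_1 − α_j) = 5·4 = 20 ≡ 9 (mod 11).
Step 5: correct position 1: c_1 = r_1 − e = 10 − 9 ≡ 1 (mod 11). Hence c = [1, 0, 5, 6, 7].
  Check: interpolating c through the α_i gives m(x) = 8 + 4·x (degree < 2) with m(α_i) = c_i for every i, so c is indeed a codeword.


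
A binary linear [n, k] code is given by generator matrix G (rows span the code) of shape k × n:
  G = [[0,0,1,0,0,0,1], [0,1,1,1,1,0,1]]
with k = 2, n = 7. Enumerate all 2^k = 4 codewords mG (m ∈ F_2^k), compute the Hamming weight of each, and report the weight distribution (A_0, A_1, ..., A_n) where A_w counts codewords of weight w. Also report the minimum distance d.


Weight distribution: A_0 = 1, A_2 = 1, A_3 = 1, A_5 = 1. Minimum distance d = 2.

Enumerate all 2^2 = 4 messages m ∈ F_2^2.
For each, compute codeword c = mG in F_2^7, then tally its weight.
  m = 00 → c = 0000000, weight = 0.
  m = 10 → c = 0010001, weight = 2.
  m = 01 → c = 0111101, weight = 5.
  m = 11 → c = 0101100, weight = 3.
Tally weights:
  weight 0: 1 codewords.
  weight 2: 1 codewords.
  weight 3: 1 codewords.
  weight 5: 1 codewords.
Minimum distance d = smallest w > 0 with A_w > 0 = 2.
Sanity: Σ A_w = 4 = 2^2 = 4 ✓.


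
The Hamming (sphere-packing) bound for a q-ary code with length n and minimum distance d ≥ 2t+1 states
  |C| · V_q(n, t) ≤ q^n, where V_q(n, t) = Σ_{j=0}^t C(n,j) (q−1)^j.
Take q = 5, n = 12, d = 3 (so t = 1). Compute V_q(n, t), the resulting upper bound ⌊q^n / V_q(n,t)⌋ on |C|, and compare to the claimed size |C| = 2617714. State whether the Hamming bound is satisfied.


V_q(n, t) = 49, q^n = 244140625, Hamming bound = 4982461, |C| = 2617714 ≤ bound (satisfied).

Step 1: Compute V_q(n, t) = Σ_{j=0}^1 C(n, j) (q−1)^j.
  j = 0: C(12,0)·(4)^0 = 1·1 = 1.
  j = 1: C(12,1)·(4)^1 = 12·4 = 48.
  V_q(n, t) = 1 + 48 = 49.
Step 2: q^n = 5^12 = 244140625.
Step 3: Hamming bound ⌊q^n / V_q(n,t)⌋ = ⌊244140625/49⌋ = 4982461.
Step 4: Compare |C| = 2617714 to 4982461: satisfied.
The claimed |C| lies below the Hamming bound.


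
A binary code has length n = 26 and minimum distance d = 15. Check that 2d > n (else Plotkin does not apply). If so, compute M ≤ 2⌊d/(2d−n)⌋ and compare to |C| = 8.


Plotkin bound M ≤ 6; given |C| = 8 > bound (violated).

Check applicability: 2d = 30, n = 26.
2d − n = 4 > 0, so Plotkin applies.
Compute d/(2d−n) = 15/4 ≈ 3.7500.
⌊d/(2d−n)⌋ = 3.
Plotkin bound: M ≤ 2·3 = 6.
Given |C| = 8, check: VIOLATED.
This |C| is above the Plotkin bound, so no binary code with n = 26, d = 15 and 8 codewords exists.


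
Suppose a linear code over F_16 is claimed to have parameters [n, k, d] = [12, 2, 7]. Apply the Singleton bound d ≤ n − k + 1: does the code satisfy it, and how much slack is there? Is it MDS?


Singleton RHS = n − k + 1 = 11, slack = 4, bound satisfied, not MDS.

Singleton bound: d ≤ n − k + 1.
Here n = 12, k = 2, so n − k + 1 = 11.
Given d = 7, check d ≤ 11: YES.
Slack = (n − k + 1) − d = 4.
The code is NOT MDS (slack = 4 > 0).
Description: the claimed parameters are [12, 2, 7]_16; such a code would be non-MDS.


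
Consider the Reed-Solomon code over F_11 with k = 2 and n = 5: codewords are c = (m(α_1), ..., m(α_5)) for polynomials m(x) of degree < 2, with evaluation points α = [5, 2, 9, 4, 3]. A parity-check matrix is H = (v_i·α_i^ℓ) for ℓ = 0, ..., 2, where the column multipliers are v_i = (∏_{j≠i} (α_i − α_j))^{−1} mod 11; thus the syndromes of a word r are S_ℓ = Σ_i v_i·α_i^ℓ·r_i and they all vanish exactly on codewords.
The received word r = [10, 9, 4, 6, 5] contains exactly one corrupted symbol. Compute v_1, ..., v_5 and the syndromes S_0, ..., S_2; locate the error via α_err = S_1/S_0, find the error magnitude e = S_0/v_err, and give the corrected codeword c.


S = (8, 2, 6), error at position 5, error magnitude e = 3, c = [10, 9, 4, 6, 2].

Step 1: column multipliers v_i = (∏_{j≠i}(α_i − α_j))^{−1} mod 11.
  i = 1 (α = 5): (5−2)(5−9)(5−4)(5−3) = 3·(−4)·1·2 = −24 ≡ 9, so v_1 = 9^{−1} = 5 (mod 11).
  i = 2 (α = 2): (2−5)(2−9)(2−4)(2−3) = (−3)·(−7)·(−2)·(−1) = 42 ≡ 9, so v_2 = 9^{−1} = 5 (mod 11).
  i = 3 (α = 9): (9−5)(9−2)(9−4)(9−3) = 4·7·5·6 = 840 ≡ 4, so v_3 = 4^{−1} = 3 (mod 11).
  i = 4 (α = 4): (4−5)(4−2)(4−9)(4−3) = (−1)·2·(−5)·1 = 10 ≡ 10, so v_4 = 10^{−1} = 10 (mod 11).
  i = 5 (α = 3): (3−5)(3−2)(3−9)(3−4) = (−2)·1·(−6)·(−1) = −12 ≡ 10, so v_5 = 10^{−1} = 10 (mod 11).
  v = [5, 5, 3, 10, 10].
Step 2: syndromes of r = [10, 9, 4, 6, 5] (all sums mod 11).
  S_0 = Σ v_i r_i = 5·10 + 5·9 + 3·4 + 10·6 + 10·5 = 217 ≡ 8.
  S_1 = Σ v_i α_i r_i = 5·5·10 + 5·2·9 + 3·9·4 + 10·4·6 + 10·3·5 = 838 ≡ 2.
  α_i^2 mod 11 = [3, 4, 4, 5, 9].
  S_2 = Σ v_i α_i^2 r_i = 5·3·10 + 5·4·9 + 3·4·4 + 10·5·6 + 10·9·5 = 1128 ≡ 6.
  S = (8, 2, 6) ≠ 0, so r is not a codeword (an error is present).
Step 3: locate the error. For a single error e at position i, S_ℓ = v_i·e·α_i^ℓ, so α_err = S_1/S_0.
  S_0^{−1} = 8^{−1} = 7 (mod 11), so α_err = 2·7 = 14 ≡ 3 = α_5. Error position i = 5.
  Consistency check: S_2/S_1 = 6·6 = 36 ≡ 3 = α_err ✓ (single-error assumption holds).
Step 4: error magnitude e = S_0/v_5 = S_0·∏_{j≠5}(α_5 − α_j) = 8·10 = 80 ≡ 3 (mod 11).
Step 5: correct position 5: c_5 = r_5 − e = 5 − 3 ≡ 2 (mod 11). Hence c = [10, 9, 4, 6, 2].
  Check: interpolating c through the α_i gives m(x) = 1 + 4·x (degree < 2) with m(α_i) = c_i for every i, so c is indeed a codeword.
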